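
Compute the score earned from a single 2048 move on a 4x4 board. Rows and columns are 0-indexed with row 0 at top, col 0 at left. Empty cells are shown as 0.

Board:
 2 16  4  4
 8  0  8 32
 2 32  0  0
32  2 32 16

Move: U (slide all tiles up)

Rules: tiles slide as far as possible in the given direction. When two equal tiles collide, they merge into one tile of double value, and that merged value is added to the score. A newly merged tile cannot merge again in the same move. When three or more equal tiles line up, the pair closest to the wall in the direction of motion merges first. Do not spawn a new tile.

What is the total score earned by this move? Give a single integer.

Answer: 0

Derivation:
Slide up:
col 0: [2, 8, 2, 32] -> [2, 8, 2, 32]  score +0 (running 0)
col 1: [16, 0, 32, 2] -> [16, 32, 2, 0]  score +0 (running 0)
col 2: [4, 8, 0, 32] -> [4, 8, 32, 0]  score +0 (running 0)
col 3: [4, 32, 0, 16] -> [4, 32, 16, 0]  score +0 (running 0)
Board after move:
 2 16  4  4
 8 32  8 32
 2  2 32 16
32  0  0  0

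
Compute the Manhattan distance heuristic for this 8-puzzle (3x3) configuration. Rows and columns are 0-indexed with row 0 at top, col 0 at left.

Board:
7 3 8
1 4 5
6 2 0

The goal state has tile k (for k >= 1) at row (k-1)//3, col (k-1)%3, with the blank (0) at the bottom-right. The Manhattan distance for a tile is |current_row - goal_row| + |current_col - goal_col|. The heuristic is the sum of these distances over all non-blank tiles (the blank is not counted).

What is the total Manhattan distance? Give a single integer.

Tile 7: (0,0)->(2,0) = 2
Tile 3: (0,1)->(0,2) = 1
Tile 8: (0,2)->(2,1) = 3
Tile 1: (1,0)->(0,0) = 1
Tile 4: (1,1)->(1,0) = 1
Tile 5: (1,2)->(1,1) = 1
Tile 6: (2,0)->(1,2) = 3
Tile 2: (2,1)->(0,1) = 2
Sum: 2 + 1 + 3 + 1 + 1 + 1 + 3 + 2 = 14

Answer: 14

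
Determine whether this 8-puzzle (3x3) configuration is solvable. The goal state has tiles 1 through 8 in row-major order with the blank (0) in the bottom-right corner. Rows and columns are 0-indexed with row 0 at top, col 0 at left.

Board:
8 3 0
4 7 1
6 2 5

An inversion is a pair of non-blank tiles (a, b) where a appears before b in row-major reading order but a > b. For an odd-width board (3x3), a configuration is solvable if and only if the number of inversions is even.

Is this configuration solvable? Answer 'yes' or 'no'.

Answer: no

Derivation:
Inversions (pairs i<j in row-major order where tile[i] > tile[j] > 0): 17
17 is odd, so the puzzle is not solvable.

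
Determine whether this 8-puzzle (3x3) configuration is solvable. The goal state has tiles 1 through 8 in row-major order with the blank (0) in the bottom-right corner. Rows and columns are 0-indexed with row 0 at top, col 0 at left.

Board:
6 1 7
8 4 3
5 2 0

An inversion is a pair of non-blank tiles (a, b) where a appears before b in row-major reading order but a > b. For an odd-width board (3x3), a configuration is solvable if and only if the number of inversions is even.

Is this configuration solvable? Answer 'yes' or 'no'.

Inversions (pairs i<j in row-major order where tile[i] > tile[j] > 0): 17
17 is odd, so the puzzle is not solvable.

Answer: no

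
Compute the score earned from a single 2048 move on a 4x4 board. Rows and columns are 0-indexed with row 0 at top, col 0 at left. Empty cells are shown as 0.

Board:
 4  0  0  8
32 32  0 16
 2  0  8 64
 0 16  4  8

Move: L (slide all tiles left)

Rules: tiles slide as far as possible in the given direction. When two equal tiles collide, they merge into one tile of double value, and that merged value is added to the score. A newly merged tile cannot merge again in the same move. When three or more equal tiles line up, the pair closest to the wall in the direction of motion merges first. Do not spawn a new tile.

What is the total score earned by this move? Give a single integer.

Answer: 64

Derivation:
Slide left:
row 0: [4, 0, 0, 8] -> [4, 8, 0, 0]  score +0 (running 0)
row 1: [32, 32, 0, 16] -> [64, 16, 0, 0]  score +64 (running 64)
row 2: [2, 0, 8, 64] -> [2, 8, 64, 0]  score +0 (running 64)
row 3: [0, 16, 4, 8] -> [16, 4, 8, 0]  score +0 (running 64)
Board after move:
 4  8  0  0
64 16  0  0
 2  8 64  0
16  4  8  0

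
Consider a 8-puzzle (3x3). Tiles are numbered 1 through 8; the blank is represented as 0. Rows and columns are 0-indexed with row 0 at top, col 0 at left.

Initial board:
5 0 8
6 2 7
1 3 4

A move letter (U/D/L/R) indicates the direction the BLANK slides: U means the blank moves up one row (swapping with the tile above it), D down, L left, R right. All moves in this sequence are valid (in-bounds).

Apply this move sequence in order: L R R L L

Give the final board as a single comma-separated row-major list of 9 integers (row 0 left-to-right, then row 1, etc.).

Answer: 0, 5, 8, 6, 2, 7, 1, 3, 4

Derivation:
After move 1 (L):
0 5 8
6 2 7
1 3 4

After move 2 (R):
5 0 8
6 2 7
1 3 4

After move 3 (R):
5 8 0
6 2 7
1 3 4

After move 4 (L):
5 0 8
6 2 7
1 3 4

After move 5 (L):
0 5 8
6 2 7
1 3 4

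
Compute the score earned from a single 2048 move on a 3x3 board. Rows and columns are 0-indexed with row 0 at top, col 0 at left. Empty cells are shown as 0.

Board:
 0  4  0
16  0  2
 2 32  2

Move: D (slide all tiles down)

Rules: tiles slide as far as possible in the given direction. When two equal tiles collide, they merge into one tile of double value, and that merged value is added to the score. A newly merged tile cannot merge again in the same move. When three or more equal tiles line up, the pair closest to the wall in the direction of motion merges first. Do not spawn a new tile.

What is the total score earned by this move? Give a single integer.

Answer: 4

Derivation:
Slide down:
col 0: [0, 16, 2] -> [0, 16, 2]  score +0 (running 0)
col 1: [4, 0, 32] -> [0, 4, 32]  score +0 (running 0)
col 2: [0, 2, 2] -> [0, 0, 4]  score +4 (running 4)
Board after move:
 0  0  0
16  4  0
 2 32  4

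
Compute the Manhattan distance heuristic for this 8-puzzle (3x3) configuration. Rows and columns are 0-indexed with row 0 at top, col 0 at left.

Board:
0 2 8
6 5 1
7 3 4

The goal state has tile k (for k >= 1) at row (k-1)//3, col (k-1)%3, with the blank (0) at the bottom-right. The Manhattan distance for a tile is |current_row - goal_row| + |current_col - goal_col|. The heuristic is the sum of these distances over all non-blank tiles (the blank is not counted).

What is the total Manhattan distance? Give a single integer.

Tile 2: at (0,1), goal (0,1), distance |0-0|+|1-1| = 0
Tile 8: at (0,2), goal (2,1), distance |0-2|+|2-1| = 3
Tile 6: at (1,0), goal (1,2), distance |1-1|+|0-2| = 2
Tile 5: at (1,1), goal (1,1), distance |1-1|+|1-1| = 0
Tile 1: at (1,2), goal (0,0), distance |1-0|+|2-0| = 3
Tile 7: at (2,0), goal (2,0), distance |2-2|+|0-0| = 0
Tile 3: at (2,1), goal (0,2), distance |2-0|+|1-2| = 3
Tile 4: at (2,2), goal (1,0), distance |2-1|+|2-0| = 3
Sum: 0 + 3 + 2 + 0 + 3 + 0 + 3 + 3 = 14

Answer: 14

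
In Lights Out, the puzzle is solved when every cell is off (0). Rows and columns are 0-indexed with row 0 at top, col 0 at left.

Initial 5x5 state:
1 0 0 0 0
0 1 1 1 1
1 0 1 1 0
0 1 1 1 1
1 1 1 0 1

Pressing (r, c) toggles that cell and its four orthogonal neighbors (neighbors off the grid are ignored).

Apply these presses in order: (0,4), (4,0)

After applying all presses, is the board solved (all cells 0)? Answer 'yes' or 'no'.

After press 1 at (0,4):
1 0 0 1 1
0 1 1 1 0
1 0 1 1 0
0 1 1 1 1
1 1 1 0 1

After press 2 at (4,0):
1 0 0 1 1
0 1 1 1 0
1 0 1 1 0
1 1 1 1 1
0 0 1 0 1

Lights still on: 16

Answer: no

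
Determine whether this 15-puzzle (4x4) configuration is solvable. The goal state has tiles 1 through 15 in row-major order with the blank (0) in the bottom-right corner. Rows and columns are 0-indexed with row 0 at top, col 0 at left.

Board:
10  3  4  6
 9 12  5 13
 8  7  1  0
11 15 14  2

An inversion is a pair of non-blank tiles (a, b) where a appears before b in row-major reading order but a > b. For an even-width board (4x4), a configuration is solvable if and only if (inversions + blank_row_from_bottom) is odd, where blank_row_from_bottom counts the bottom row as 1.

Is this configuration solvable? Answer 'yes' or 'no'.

Inversions: 43
Blank is in row 2 (0-indexed from top), which is row 2 counting from the bottom (bottom = 1).
43 + 2 = 45, which is odd, so the puzzle is solvable.

Answer: yes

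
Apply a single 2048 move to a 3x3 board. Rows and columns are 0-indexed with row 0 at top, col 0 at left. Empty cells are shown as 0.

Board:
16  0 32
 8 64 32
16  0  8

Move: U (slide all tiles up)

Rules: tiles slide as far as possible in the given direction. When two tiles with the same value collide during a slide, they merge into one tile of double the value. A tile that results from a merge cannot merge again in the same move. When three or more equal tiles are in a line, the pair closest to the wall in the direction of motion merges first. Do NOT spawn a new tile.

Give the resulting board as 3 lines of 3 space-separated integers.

Answer: 16 64 64
 8  0  8
16  0  0

Derivation:
Slide up:
col 0: [16, 8, 16] -> [16, 8, 16]
col 1: [0, 64, 0] -> [64, 0, 0]
col 2: [32, 32, 8] -> [64, 8, 0]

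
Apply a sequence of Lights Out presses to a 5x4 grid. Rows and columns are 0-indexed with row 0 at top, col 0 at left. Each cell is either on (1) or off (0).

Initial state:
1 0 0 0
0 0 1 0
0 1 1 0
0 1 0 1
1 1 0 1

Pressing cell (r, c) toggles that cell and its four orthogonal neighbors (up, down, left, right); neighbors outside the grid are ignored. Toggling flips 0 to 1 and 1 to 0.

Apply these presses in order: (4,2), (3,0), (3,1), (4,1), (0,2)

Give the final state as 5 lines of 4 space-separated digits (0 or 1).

After press 1 at (4,2):
1 0 0 0
0 0 1 0
0 1 1 0
0 1 1 1
1 0 1 0

After press 2 at (3,0):
1 0 0 0
0 0 1 0
1 1 1 0
1 0 1 1
0 0 1 0

After press 3 at (3,1):
1 0 0 0
0 0 1 0
1 0 1 0
0 1 0 1
0 1 1 0

After press 4 at (4,1):
1 0 0 0
0 0 1 0
1 0 1 0
0 0 0 1
1 0 0 0

After press 5 at (0,2):
1 1 1 1
0 0 0 0
1 0 1 0
0 0 0 1
1 0 0 0

Answer: 1 1 1 1
0 0 0 0
1 0 1 0
0 0 0 1
1 0 0 0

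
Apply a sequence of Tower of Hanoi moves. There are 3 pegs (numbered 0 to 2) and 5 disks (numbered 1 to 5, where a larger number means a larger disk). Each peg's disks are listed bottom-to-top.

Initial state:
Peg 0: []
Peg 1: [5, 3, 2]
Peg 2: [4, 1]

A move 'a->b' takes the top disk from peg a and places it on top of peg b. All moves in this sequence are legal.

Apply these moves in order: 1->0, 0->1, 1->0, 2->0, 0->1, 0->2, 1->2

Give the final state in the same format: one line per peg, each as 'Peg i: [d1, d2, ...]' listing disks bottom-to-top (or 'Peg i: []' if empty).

Answer: Peg 0: []
Peg 1: [5, 3]
Peg 2: [4, 2, 1]

Derivation:
After move 1 (1->0):
Peg 0: [2]
Peg 1: [5, 3]
Peg 2: [4, 1]

After move 2 (0->1):
Peg 0: []
Peg 1: [5, 3, 2]
Peg 2: [4, 1]

After move 3 (1->0):
Peg 0: [2]
Peg 1: [5, 3]
Peg 2: [4, 1]

After move 4 (2->0):
Peg 0: [2, 1]
Peg 1: [5, 3]
Peg 2: [4]

After move 5 (0->1):
Peg 0: [2]
Peg 1: [5, 3, 1]
Peg 2: [4]

After move 6 (0->2):
Peg 0: []
Peg 1: [5, 3, 1]
Peg 2: [4, 2]

After move 7 (1->2):
Peg 0: []
Peg 1: [5, 3]
Peg 2: [4, 2, 1]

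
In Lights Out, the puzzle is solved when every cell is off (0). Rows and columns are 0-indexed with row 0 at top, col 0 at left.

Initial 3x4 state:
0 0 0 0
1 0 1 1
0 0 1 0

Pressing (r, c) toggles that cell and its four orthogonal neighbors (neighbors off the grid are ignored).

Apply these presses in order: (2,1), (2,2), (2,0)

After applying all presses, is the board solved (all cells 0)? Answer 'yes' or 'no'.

After press 1 at (2,1):
0 0 0 0
1 1 1 1
1 1 0 0

After press 2 at (2,2):
0 0 0 0
1 1 0 1
1 0 1 1

After press 3 at (2,0):
0 0 0 0
0 1 0 1
0 1 1 1

Lights still on: 5

Answer: no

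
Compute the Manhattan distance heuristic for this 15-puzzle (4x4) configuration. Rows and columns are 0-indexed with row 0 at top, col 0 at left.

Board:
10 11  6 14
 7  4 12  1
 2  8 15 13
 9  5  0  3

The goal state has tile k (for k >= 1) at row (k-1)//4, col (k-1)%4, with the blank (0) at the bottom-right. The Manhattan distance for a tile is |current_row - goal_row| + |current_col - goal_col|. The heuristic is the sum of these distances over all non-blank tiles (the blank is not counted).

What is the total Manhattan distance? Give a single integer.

Answer: 43

Derivation:
Tile 10: at (0,0), goal (2,1), distance |0-2|+|0-1| = 3
Tile 11: at (0,1), goal (2,2), distance |0-2|+|1-2| = 3
Tile 6: at (0,2), goal (1,1), distance |0-1|+|2-1| = 2
Tile 14: at (0,3), goal (3,1), distance |0-3|+|3-1| = 5
Tile 7: at (1,0), goal (1,2), distance |1-1|+|0-2| = 2
Tile 4: at (1,1), goal (0,3), distance |1-0|+|1-3| = 3
Tile 12: at (1,2), goal (2,3), distance |1-2|+|2-3| = 2
Tile 1: at (1,3), goal (0,0), distance |1-0|+|3-0| = 4
Tile 2: at (2,0), goal (0,1), distance |2-0|+|0-1| = 3
Tile 8: at (2,1), goal (1,3), distance |2-1|+|1-3| = 3
Tile 15: at (2,2), goal (3,2), distance |2-3|+|2-2| = 1
Tile 13: at (2,3), goal (3,0), distance |2-3|+|3-0| = 4
Tile 9: at (3,0), goal (2,0), distance |3-2|+|0-0| = 1
Tile 5: at (3,1), goal (1,0), distance |3-1|+|1-0| = 3
Tile 3: at (3,3), goal (0,2), distance |3-0|+|3-2| = 4
Sum: 3 + 3 + 2 + 5 + 2 + 3 + 2 + 4 + 3 + 3 + 1 + 4 + 1 + 3 + 4 = 43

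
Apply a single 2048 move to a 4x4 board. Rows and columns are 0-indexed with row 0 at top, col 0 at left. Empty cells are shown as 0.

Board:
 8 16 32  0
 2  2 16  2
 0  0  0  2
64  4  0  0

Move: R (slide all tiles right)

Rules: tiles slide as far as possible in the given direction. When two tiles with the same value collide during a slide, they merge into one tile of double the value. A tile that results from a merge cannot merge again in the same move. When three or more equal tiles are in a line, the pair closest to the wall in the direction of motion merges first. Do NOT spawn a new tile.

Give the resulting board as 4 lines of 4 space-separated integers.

Answer:  0  8 16 32
 0  4 16  2
 0  0  0  2
 0  0 64  4

Derivation:
Slide right:
row 0: [8, 16, 32, 0] -> [0, 8, 16, 32]
row 1: [2, 2, 16, 2] -> [0, 4, 16, 2]
row 2: [0, 0, 0, 2] -> [0, 0, 0, 2]
row 3: [64, 4, 0, 0] -> [0, 0, 64, 4]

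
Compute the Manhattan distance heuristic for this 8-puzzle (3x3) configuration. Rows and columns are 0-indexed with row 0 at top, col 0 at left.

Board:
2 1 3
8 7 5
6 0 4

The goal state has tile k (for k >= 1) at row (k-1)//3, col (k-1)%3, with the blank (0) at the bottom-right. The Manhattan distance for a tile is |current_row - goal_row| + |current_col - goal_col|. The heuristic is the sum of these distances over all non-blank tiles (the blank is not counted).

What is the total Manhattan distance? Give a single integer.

Tile 2: at (0,0), goal (0,1), distance |0-0|+|0-1| = 1
Tile 1: at (0,1), goal (0,0), distance |0-0|+|1-0| = 1
Tile 3: at (0,2), goal (0,2), distance |0-0|+|2-2| = 0
Tile 8: at (1,0), goal (2,1), distance |1-2|+|0-1| = 2
Tile 7: at (1,1), goal (2,0), distance |1-2|+|1-0| = 2
Tile 5: at (1,2), goal (1,1), distance |1-1|+|2-1| = 1
Tile 6: at (2,0), goal (1,2), distance |2-1|+|0-2| = 3
Tile 4: at (2,2), goal (1,0), distance |2-1|+|2-0| = 3
Sum: 1 + 1 + 0 + 2 + 2 + 1 + 3 + 3 = 13

Answer: 13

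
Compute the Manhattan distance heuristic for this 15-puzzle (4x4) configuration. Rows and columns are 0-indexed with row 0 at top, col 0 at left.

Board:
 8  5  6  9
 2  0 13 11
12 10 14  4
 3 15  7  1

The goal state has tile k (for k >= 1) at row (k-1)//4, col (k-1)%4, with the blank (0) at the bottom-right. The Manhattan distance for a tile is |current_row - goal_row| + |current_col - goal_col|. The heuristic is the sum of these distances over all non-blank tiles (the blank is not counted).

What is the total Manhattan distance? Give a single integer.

Tile 8: at (0,0), goal (1,3), distance |0-1|+|0-3| = 4
Tile 5: at (0,1), goal (1,0), distance |0-1|+|1-0| = 2
Tile 6: at (0,2), goal (1,1), distance |0-1|+|2-1| = 2
Tile 9: at (0,3), goal (2,0), distance |0-2|+|3-0| = 5
Tile 2: at (1,0), goal (0,1), distance |1-0|+|0-1| = 2
Tile 13: at (1,2), goal (3,0), distance |1-3|+|2-0| = 4
Tile 11: at (1,3), goal (2,2), distance |1-2|+|3-2| = 2
Tile 12: at (2,0), goal (2,3), distance |2-2|+|0-3| = 3
Tile 10: at (2,1), goal (2,1), distance |2-2|+|1-1| = 0
Tile 14: at (2,2), goal (3,1), distance |2-3|+|2-1| = 2
Tile 4: at (2,3), goal (0,3), distance |2-0|+|3-3| = 2
Tile 3: at (3,0), goal (0,2), distance |3-0|+|0-2| = 5
Tile 15: at (3,1), goal (3,2), distance |3-3|+|1-2| = 1
Tile 7: at (3,2), goal (1,2), distance |3-1|+|2-2| = 2
Tile 1: at (3,3), goal (0,0), distance |3-0|+|3-0| = 6
Sum: 4 + 2 + 2 + 5 + 2 + 4 + 2 + 3 + 0 + 2 + 2 + 5 + 1 + 2 + 6 = 42

Answer: 42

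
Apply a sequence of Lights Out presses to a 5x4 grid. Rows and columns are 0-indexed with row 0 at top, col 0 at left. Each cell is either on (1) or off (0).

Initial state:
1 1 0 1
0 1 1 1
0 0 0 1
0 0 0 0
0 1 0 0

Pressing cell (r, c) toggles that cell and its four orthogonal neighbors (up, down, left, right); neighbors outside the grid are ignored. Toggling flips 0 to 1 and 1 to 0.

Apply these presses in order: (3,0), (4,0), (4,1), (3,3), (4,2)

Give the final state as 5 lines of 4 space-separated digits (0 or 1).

After press 1 at (3,0):
1 1 0 1
0 1 1 1
1 0 0 1
1 1 0 0
1 1 0 0

After press 2 at (4,0):
1 1 0 1
0 1 1 1
1 0 0 1
0 1 0 0
0 0 0 0

After press 3 at (4,1):
1 1 0 1
0 1 1 1
1 0 0 1
0 0 0 0
1 1 1 0

After press 4 at (3,3):
1 1 0 1
0 1 1 1
1 0 0 0
0 0 1 1
1 1 1 1

After press 5 at (4,2):
1 1 0 1
0 1 1 1
1 0 0 0
0 0 0 1
1 0 0 0

Answer: 1 1 0 1
0 1 1 1
1 0 0 0
0 0 0 1
1 0 0 0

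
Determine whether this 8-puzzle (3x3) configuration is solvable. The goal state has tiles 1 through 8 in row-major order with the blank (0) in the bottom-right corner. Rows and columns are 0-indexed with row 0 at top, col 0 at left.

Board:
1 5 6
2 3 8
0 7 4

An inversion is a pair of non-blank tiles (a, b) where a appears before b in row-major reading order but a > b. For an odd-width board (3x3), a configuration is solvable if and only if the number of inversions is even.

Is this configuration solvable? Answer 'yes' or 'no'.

Answer: no

Derivation:
Inversions (pairs i<j in row-major order where tile[i] > tile[j] > 0): 9
9 is odd, so the puzzle is not solvable.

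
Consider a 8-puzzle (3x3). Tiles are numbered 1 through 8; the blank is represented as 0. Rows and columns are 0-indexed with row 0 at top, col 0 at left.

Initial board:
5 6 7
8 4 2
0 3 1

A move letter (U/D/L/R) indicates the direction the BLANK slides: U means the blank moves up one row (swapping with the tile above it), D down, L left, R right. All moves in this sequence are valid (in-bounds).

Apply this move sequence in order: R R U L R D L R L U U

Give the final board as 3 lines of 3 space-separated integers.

Answer: 5 0 7
8 6 2
3 4 1

Derivation:
After move 1 (R):
5 6 7
8 4 2
3 0 1

After move 2 (R):
5 6 7
8 4 2
3 1 0

After move 3 (U):
5 6 7
8 4 0
3 1 2

After move 4 (L):
5 6 7
8 0 4
3 1 2

After move 5 (R):
5 6 7
8 4 0
3 1 2

After move 6 (D):
5 6 7
8 4 2
3 1 0

After move 7 (L):
5 6 7
8 4 2
3 0 1

After move 8 (R):
5 6 7
8 4 2
3 1 0

After move 9 (L):
5 6 7
8 4 2
3 0 1

After move 10 (U):
5 6 7
8 0 2
3 4 1

After move 11 (U):
5 0 7
8 6 2
3 4 1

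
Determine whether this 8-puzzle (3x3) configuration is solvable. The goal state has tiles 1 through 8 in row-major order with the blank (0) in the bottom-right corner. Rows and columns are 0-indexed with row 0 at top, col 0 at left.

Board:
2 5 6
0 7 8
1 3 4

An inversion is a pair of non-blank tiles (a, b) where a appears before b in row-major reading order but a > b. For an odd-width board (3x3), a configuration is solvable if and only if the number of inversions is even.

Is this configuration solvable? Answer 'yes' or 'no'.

Inversions (pairs i<j in row-major order where tile[i] > tile[j] > 0): 13
13 is odd, so the puzzle is not solvable.

Answer: no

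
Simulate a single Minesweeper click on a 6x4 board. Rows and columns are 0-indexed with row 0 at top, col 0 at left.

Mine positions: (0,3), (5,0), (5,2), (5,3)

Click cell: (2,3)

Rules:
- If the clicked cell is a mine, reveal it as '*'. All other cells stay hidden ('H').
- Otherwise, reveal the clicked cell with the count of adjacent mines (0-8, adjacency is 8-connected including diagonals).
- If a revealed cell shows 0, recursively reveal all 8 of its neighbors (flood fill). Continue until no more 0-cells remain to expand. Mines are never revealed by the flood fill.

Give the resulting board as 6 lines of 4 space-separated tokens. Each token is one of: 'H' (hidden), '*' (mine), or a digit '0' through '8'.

0 0 1 H
0 0 1 1
0 0 0 0
0 0 0 0
1 2 2 2
H H H H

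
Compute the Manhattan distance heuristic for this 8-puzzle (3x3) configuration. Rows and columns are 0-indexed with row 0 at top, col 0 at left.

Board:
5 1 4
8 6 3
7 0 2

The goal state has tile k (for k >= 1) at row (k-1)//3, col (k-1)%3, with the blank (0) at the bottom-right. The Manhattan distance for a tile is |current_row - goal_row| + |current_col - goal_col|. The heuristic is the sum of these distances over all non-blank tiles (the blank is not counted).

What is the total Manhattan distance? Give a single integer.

Tile 5: at (0,0), goal (1,1), distance |0-1|+|0-1| = 2
Tile 1: at (0,1), goal (0,0), distance |0-0|+|1-0| = 1
Tile 4: at (0,2), goal (1,0), distance |0-1|+|2-0| = 3
Tile 8: at (1,0), goal (2,1), distance |1-2|+|0-1| = 2
Tile 6: at (1,1), goal (1,2), distance |1-1|+|1-2| = 1
Tile 3: at (1,2), goal (0,2), distance |1-0|+|2-2| = 1
Tile 7: at (2,0), goal (2,0), distance |2-2|+|0-0| = 0
Tile 2: at (2,2), goal (0,1), distance |2-0|+|2-1| = 3
Sum: 2 + 1 + 3 + 2 + 1 + 1 + 0 + 3 = 13

Answer: 13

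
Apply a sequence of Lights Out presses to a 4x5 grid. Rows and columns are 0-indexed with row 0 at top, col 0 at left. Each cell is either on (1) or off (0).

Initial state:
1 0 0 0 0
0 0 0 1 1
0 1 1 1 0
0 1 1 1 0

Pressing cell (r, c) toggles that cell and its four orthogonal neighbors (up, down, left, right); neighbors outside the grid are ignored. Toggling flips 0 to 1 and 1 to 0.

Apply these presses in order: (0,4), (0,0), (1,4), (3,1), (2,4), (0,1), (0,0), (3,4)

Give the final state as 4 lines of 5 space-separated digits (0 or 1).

After press 1 at (0,4):
1 0 0 1 1
0 0 0 1 0
0 1 1 1 0
0 1 1 1 0

After press 2 at (0,0):
0 1 0 1 1
1 0 0 1 0
0 1 1 1 0
0 1 1 1 0

After press 3 at (1,4):
0 1 0 1 0
1 0 0 0 1
0 1 1 1 1
0 1 1 1 0

After press 4 at (3,1):
0 1 0 1 0
1 0 0 0 1
0 0 1 1 1
1 0 0 1 0

After press 5 at (2,4):
0 1 0 1 0
1 0 0 0 0
0 0 1 0 0
1 0 0 1 1

After press 6 at (0,1):
1 0 1 1 0
1 1 0 0 0
0 0 1 0 0
1 0 0 1 1

After press 7 at (0,0):
0 1 1 1 0
0 1 0 0 0
0 0 1 0 0
1 0 0 1 1

After press 8 at (3,4):
0 1 1 1 0
0 1 0 0 0
0 0 1 0 1
1 0 0 0 0

Answer: 0 1 1 1 0
0 1 0 0 0
0 0 1 0 1
1 0 0 0 0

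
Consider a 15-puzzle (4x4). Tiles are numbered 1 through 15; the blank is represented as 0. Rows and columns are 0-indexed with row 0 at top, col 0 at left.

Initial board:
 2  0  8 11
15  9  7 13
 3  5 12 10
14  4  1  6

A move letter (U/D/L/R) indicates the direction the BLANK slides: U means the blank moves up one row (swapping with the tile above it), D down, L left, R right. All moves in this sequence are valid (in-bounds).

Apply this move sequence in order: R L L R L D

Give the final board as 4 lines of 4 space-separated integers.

After move 1 (R):
 2  8  0 11
15  9  7 13
 3  5 12 10
14  4  1  6

After move 2 (L):
 2  0  8 11
15  9  7 13
 3  5 12 10
14  4  1  6

After move 3 (L):
 0  2  8 11
15  9  7 13
 3  5 12 10
14  4  1  6

After move 4 (R):
 2  0  8 11
15  9  7 13
 3  5 12 10
14  4  1  6

After move 5 (L):
 0  2  8 11
15  9  7 13
 3  5 12 10
14  4  1  6

After move 6 (D):
15  2  8 11
 0  9  7 13
 3  5 12 10
14  4  1  6

Answer: 15  2  8 11
 0  9  7 13
 3  5 12 10
14  4  1  6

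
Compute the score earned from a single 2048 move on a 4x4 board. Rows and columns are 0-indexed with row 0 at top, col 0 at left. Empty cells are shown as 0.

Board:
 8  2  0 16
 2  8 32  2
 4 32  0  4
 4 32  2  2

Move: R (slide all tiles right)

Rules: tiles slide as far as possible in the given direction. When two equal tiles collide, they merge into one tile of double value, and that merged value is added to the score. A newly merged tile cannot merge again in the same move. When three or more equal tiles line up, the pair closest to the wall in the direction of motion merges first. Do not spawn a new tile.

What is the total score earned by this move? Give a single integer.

Slide right:
row 0: [8, 2, 0, 16] -> [0, 8, 2, 16]  score +0 (running 0)
row 1: [2, 8, 32, 2] -> [2, 8, 32, 2]  score +0 (running 0)
row 2: [4, 32, 0, 4] -> [0, 4, 32, 4]  score +0 (running 0)
row 3: [4, 32, 2, 2] -> [0, 4, 32, 4]  score +4 (running 4)
Board after move:
 0  8  2 16
 2  8 32  2
 0  4 32  4
 0  4 32  4

Answer: 4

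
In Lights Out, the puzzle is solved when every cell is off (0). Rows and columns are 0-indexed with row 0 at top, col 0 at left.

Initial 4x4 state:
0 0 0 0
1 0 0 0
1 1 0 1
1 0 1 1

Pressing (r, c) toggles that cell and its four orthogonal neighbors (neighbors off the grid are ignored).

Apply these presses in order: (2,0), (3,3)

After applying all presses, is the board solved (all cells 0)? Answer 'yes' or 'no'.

Answer: yes

Derivation:
After press 1 at (2,0):
0 0 0 0
0 0 0 0
0 0 0 1
0 0 1 1

After press 2 at (3,3):
0 0 0 0
0 0 0 0
0 0 0 0
0 0 0 0

Lights still on: 0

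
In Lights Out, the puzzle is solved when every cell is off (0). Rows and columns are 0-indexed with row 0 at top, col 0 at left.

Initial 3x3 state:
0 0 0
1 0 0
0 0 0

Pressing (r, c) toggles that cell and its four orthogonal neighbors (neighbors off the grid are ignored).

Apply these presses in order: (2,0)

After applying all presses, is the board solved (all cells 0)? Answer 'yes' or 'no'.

Answer: no

Derivation:
After press 1 at (2,0):
0 0 0
0 0 0
1 1 0

Lights still on: 2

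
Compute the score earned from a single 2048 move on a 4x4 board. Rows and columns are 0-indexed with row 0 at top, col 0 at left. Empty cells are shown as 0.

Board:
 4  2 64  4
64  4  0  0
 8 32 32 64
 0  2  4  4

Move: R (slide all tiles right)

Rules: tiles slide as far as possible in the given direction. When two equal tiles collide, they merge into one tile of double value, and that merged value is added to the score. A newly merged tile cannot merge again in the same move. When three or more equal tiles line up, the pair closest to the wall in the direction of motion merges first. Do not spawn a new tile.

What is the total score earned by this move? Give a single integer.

Slide right:
row 0: [4, 2, 64, 4] -> [4, 2, 64, 4]  score +0 (running 0)
row 1: [64, 4, 0, 0] -> [0, 0, 64, 4]  score +0 (running 0)
row 2: [8, 32, 32, 64] -> [0, 8, 64, 64]  score +64 (running 64)
row 3: [0, 2, 4, 4] -> [0, 0, 2, 8]  score +8 (running 72)
Board after move:
 4  2 64  4
 0  0 64  4
 0  8 64 64
 0  0  2  8

Answer: 72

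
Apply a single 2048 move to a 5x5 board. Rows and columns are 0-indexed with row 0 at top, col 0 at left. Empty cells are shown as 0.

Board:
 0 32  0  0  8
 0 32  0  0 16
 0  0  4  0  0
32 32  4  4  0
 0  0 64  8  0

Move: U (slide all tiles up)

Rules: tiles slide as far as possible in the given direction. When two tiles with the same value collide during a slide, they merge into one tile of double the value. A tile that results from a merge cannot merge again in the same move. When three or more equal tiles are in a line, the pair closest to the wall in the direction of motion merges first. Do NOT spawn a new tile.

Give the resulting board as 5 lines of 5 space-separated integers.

Slide up:
col 0: [0, 0, 0, 32, 0] -> [32, 0, 0, 0, 0]
col 1: [32, 32, 0, 32, 0] -> [64, 32, 0, 0, 0]
col 2: [0, 0, 4, 4, 64] -> [8, 64, 0, 0, 0]
col 3: [0, 0, 0, 4, 8] -> [4, 8, 0, 0, 0]
col 4: [8, 16, 0, 0, 0] -> [8, 16, 0, 0, 0]

Answer: 32 64  8  4  8
 0 32 64  8 16
 0  0  0  0  0
 0  0  0  0  0
 0  0  0  0  0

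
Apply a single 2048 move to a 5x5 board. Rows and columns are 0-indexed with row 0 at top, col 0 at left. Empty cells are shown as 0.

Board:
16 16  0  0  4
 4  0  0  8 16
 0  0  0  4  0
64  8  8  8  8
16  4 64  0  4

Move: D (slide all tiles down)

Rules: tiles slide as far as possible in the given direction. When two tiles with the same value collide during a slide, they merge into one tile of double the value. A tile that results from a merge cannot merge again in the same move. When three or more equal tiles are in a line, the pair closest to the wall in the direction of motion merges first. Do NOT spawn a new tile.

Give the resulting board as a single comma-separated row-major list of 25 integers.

Answer: 0, 0, 0, 0, 0, 16, 0, 0, 0, 4, 4, 16, 0, 8, 16, 64, 8, 8, 4, 8, 16, 4, 64, 8, 4

Derivation:
Slide down:
col 0: [16, 4, 0, 64, 16] -> [0, 16, 4, 64, 16]
col 1: [16, 0, 0, 8, 4] -> [0, 0, 16, 8, 4]
col 2: [0, 0, 0, 8, 64] -> [0, 0, 0, 8, 64]
col 3: [0, 8, 4, 8, 0] -> [0, 0, 8, 4, 8]
col 4: [4, 16, 0, 8, 4] -> [0, 4, 16, 8, 4]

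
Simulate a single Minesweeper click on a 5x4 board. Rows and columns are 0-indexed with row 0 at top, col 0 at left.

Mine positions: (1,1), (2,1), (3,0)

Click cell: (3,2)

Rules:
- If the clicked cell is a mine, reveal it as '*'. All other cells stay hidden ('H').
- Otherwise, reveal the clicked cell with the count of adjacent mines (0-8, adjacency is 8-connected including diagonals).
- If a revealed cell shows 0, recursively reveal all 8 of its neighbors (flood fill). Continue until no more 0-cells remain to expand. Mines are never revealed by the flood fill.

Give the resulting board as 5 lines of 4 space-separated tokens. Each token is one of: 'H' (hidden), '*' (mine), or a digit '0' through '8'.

H H H H
H H H H
H H H H
H H 1 H
H H H H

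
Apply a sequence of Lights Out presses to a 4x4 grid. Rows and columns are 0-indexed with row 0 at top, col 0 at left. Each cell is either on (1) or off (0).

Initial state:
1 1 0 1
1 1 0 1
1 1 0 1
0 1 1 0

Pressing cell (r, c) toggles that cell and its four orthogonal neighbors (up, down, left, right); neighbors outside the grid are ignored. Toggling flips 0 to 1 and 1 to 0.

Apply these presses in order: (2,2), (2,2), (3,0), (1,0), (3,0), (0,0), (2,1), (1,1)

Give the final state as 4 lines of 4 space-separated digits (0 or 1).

Answer: 1 1 0 1
0 0 1 1
1 1 1 1
0 0 1 0

Derivation:
After press 1 at (2,2):
1 1 0 1
1 1 1 1
1 0 1 0
0 1 0 0

After press 2 at (2,2):
1 1 0 1
1 1 0 1
1 1 0 1
0 1 1 0

After press 3 at (3,0):
1 1 0 1
1 1 0 1
0 1 0 1
1 0 1 0

After press 4 at (1,0):
0 1 0 1
0 0 0 1
1 1 0 1
1 0 1 0

After press 5 at (3,0):
0 1 0 1
0 0 0 1
0 1 0 1
0 1 1 0

After press 6 at (0,0):
1 0 0 1
1 0 0 1
0 1 0 1
0 1 1 0

After press 7 at (2,1):
1 0 0 1
1 1 0 1
1 0 1 1
0 0 1 0

After press 8 at (1,1):
1 1 0 1
0 0 1 1
1 1 1 1
0 0 1 0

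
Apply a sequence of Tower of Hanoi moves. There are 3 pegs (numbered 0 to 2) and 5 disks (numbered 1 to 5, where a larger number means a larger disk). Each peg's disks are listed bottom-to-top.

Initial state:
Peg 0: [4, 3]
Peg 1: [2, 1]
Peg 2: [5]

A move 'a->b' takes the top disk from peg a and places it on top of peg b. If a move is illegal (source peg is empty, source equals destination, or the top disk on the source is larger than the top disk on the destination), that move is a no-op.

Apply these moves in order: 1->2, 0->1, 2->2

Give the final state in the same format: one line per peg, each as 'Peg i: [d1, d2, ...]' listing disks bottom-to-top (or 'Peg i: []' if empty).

After move 1 (1->2):
Peg 0: [4, 3]
Peg 1: [2]
Peg 2: [5, 1]

After move 2 (0->1):
Peg 0: [4, 3]
Peg 1: [2]
Peg 2: [5, 1]

After move 3 (2->2):
Peg 0: [4, 3]
Peg 1: [2]
Peg 2: [5, 1]

Answer: Peg 0: [4, 3]
Peg 1: [2]
Peg 2: [5, 1]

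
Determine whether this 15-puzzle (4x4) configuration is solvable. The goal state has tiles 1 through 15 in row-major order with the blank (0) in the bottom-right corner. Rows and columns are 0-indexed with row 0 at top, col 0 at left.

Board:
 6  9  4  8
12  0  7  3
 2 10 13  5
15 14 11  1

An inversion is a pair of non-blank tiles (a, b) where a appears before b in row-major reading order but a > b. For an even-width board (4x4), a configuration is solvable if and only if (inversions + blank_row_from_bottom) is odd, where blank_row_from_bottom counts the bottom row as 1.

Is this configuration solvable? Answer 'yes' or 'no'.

Inversions: 46
Blank is in row 1 (0-indexed from top), which is row 3 counting from the bottom (bottom = 1).
46 + 3 = 49, which is odd, so the puzzle is solvable.

Answer: yes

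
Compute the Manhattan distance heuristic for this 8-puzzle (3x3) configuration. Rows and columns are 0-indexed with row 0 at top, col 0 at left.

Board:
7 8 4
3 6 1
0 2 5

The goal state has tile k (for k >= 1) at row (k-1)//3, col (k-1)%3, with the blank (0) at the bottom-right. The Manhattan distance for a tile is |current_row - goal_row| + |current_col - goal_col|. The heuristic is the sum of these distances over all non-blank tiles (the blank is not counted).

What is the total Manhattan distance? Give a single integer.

Tile 7: (0,0)->(2,0) = 2
Tile 8: (0,1)->(2,1) = 2
Tile 4: (0,2)->(1,0) = 3
Tile 3: (1,0)->(0,2) = 3
Tile 6: (1,1)->(1,2) = 1
Tile 1: (1,2)->(0,0) = 3
Tile 2: (2,1)->(0,1) = 2
Tile 5: (2,2)->(1,1) = 2
Sum: 2 + 2 + 3 + 3 + 1 + 3 + 2 + 2 = 18

Answer: 18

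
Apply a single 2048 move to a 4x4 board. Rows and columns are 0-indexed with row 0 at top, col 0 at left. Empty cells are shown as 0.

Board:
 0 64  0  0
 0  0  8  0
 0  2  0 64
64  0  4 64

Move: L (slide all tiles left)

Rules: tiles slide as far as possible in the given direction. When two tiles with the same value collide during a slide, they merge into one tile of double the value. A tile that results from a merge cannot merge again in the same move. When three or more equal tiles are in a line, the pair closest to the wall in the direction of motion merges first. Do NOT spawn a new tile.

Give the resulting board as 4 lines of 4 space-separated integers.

Answer: 64  0  0  0
 8  0  0  0
 2 64  0  0
64  4 64  0

Derivation:
Slide left:
row 0: [0, 64, 0, 0] -> [64, 0, 0, 0]
row 1: [0, 0, 8, 0] -> [8, 0, 0, 0]
row 2: [0, 2, 0, 64] -> [2, 64, 0, 0]
row 3: [64, 0, 4, 64] -> [64, 4, 64, 0]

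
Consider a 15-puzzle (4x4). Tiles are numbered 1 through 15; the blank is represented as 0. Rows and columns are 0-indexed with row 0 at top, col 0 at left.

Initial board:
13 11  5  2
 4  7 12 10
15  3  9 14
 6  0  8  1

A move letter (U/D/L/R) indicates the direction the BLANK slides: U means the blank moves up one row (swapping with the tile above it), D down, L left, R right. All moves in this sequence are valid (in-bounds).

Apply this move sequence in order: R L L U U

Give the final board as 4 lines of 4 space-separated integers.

Answer: 13 11  5  2
 0  7 12 10
 4  3  9 14
15  6  8  1

Derivation:
After move 1 (R):
13 11  5  2
 4  7 12 10
15  3  9 14
 6  8  0  1

After move 2 (L):
13 11  5  2
 4  7 12 10
15  3  9 14
 6  0  8  1

After move 3 (L):
13 11  5  2
 4  7 12 10
15  3  9 14
 0  6  8  1

After move 4 (U):
13 11  5  2
 4  7 12 10
 0  3  9 14
15  6  8  1

After move 5 (U):
13 11  5  2
 0  7 12 10
 4  3  9 14
15  6  8  1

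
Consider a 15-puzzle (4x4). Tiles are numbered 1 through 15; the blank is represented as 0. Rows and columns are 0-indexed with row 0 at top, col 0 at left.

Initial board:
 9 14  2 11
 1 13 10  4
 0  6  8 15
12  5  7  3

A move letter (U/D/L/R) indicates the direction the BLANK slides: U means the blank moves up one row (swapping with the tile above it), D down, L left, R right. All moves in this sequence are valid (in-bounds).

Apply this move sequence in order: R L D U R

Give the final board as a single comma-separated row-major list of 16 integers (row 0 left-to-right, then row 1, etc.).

Answer: 9, 14, 2, 11, 1, 13, 10, 4, 6, 0, 8, 15, 12, 5, 7, 3

Derivation:
After move 1 (R):
 9 14  2 11
 1 13 10  4
 6  0  8 15
12  5  7  3

After move 2 (L):
 9 14  2 11
 1 13 10  4
 0  6  8 15
12  5  7  3

After move 3 (D):
 9 14  2 11
 1 13 10  4
12  6  8 15
 0  5  7  3

After move 4 (U):
 9 14  2 11
 1 13 10  4
 0  6  8 15
12  5  7  3

After move 5 (R):
 9 14  2 11
 1 13 10  4
 6  0  8 15
12  5  7  3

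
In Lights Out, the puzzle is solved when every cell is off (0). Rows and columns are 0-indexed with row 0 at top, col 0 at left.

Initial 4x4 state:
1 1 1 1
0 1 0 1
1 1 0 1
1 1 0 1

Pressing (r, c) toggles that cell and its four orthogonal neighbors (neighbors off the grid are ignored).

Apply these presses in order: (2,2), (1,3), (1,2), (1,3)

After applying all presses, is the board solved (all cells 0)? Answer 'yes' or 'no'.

Answer: no

Derivation:
After press 1 at (2,2):
1 1 1 1
0 1 1 1
1 0 1 0
1 1 1 1

After press 2 at (1,3):
1 1 1 0
0 1 0 0
1 0 1 1
1 1 1 1

After press 3 at (1,2):
1 1 0 0
0 0 1 1
1 0 0 1
1 1 1 1

After press 4 at (1,3):
1 1 0 1
0 0 0 0
1 0 0 0
1 1 1 1

Lights still on: 8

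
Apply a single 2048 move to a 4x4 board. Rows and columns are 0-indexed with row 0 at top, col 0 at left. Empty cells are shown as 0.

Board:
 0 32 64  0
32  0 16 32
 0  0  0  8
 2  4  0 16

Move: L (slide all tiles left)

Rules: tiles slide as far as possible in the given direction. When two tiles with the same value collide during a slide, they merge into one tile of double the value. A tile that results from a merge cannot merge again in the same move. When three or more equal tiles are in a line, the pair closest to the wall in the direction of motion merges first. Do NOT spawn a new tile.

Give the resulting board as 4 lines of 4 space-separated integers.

Answer: 32 64  0  0
32 16 32  0
 8  0  0  0
 2  4 16  0

Derivation:
Slide left:
row 0: [0, 32, 64, 0] -> [32, 64, 0, 0]
row 1: [32, 0, 16, 32] -> [32, 16, 32, 0]
row 2: [0, 0, 0, 8] -> [8, 0, 0, 0]
row 3: [2, 4, 0, 16] -> [2, 4, 16, 0]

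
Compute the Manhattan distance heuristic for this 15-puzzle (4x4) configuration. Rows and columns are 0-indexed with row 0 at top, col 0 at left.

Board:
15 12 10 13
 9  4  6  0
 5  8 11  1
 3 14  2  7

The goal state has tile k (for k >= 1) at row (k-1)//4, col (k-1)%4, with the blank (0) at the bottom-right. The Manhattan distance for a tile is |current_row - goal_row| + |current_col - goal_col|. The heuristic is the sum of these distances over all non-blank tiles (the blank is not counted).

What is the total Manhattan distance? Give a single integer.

Answer: 44

Derivation:
Tile 15: at (0,0), goal (3,2), distance |0-3|+|0-2| = 5
Tile 12: at (0,1), goal (2,3), distance |0-2|+|1-3| = 4
Tile 10: at (0,2), goal (2,1), distance |0-2|+|2-1| = 3
Tile 13: at (0,3), goal (3,0), distance |0-3|+|3-0| = 6
Tile 9: at (1,0), goal (2,0), distance |1-2|+|0-0| = 1
Tile 4: at (1,1), goal (0,3), distance |1-0|+|1-3| = 3
Tile 6: at (1,2), goal (1,1), distance |1-1|+|2-1| = 1
Tile 5: at (2,0), goal (1,0), distance |2-1|+|0-0| = 1
Tile 8: at (2,1), goal (1,3), distance |2-1|+|1-3| = 3
Tile 11: at (2,2), goal (2,2), distance |2-2|+|2-2| = 0
Tile 1: at (2,3), goal (0,0), distance |2-0|+|3-0| = 5
Tile 3: at (3,0), goal (0,2), distance |3-0|+|0-2| = 5
Tile 14: at (3,1), goal (3,1), distance |3-3|+|1-1| = 0
Tile 2: at (3,2), goal (0,1), distance |3-0|+|2-1| = 4
Tile 7: at (3,3), goal (1,2), distance |3-1|+|3-2| = 3
Sum: 5 + 4 + 3 + 6 + 1 + 3 + 1 + 1 + 3 + 0 + 5 + 5 + 0 + 4 + 3 = 44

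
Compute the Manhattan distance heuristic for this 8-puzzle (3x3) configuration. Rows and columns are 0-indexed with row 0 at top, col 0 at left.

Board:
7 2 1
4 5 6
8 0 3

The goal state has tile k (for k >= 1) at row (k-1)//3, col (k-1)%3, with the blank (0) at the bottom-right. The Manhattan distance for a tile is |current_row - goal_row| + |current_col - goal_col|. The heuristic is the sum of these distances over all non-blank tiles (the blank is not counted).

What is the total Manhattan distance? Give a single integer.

Answer: 7

Derivation:
Tile 7: (0,0)->(2,0) = 2
Tile 2: (0,1)->(0,1) = 0
Tile 1: (0,2)->(0,0) = 2
Tile 4: (1,0)->(1,0) = 0
Tile 5: (1,1)->(1,1) = 0
Tile 6: (1,2)->(1,2) = 0
Tile 8: (2,0)->(2,1) = 1
Tile 3: (2,2)->(0,2) = 2
Sum: 2 + 0 + 2 + 0 + 0 + 0 + 1 + 2 = 7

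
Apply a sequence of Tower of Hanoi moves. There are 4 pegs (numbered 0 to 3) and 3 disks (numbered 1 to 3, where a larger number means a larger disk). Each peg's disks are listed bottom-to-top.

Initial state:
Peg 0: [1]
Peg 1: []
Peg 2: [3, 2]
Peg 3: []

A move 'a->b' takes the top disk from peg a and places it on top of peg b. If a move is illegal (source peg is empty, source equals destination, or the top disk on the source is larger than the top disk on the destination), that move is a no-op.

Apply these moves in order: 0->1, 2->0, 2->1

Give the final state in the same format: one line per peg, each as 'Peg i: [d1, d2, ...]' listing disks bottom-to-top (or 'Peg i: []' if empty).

After move 1 (0->1):
Peg 0: []
Peg 1: [1]
Peg 2: [3, 2]
Peg 3: []

After move 2 (2->0):
Peg 0: [2]
Peg 1: [1]
Peg 2: [3]
Peg 3: []

After move 3 (2->1):
Peg 0: [2]
Peg 1: [1]
Peg 2: [3]
Peg 3: []

Answer: Peg 0: [2]
Peg 1: [1]
Peg 2: [3]
Peg 3: []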